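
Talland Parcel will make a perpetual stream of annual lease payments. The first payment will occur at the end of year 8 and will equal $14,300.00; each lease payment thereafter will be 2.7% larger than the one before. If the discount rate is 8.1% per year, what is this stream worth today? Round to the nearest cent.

Value at end of year 7: C₁ / (r − g) = $14,300.00 / (0.081 − 0.027) = $264,814.8148
Discount to today: PV = $264,814.8148 / (1 + 0.081)^7 = $264,814.8148 / 1.724963 = $153,519.10

$153519.10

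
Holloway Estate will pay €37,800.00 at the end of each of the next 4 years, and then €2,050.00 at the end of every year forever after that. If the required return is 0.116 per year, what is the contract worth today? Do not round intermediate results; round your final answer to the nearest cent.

PV of 4-year annuity: €37,800.00 × [1 − (1+0.116)^−4] / 0.116 = 115785.78228
Perpetuity value at year 4: €2,050.00 / 0.116 = 17672.41379
PV of perpetuity: 17672.41379 / (1+0.116)^4 = 11393.02613
Total PV = 115785.78228 + 11393.02613 = 127178.80841

€127178.81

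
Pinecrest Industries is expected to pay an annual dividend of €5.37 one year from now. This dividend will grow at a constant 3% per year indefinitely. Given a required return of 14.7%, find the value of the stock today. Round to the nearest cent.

€45.90

Growing perpetuity: P = D₁ / (r − g) = €5.3700 / (0.147 − 0.03) = €45.90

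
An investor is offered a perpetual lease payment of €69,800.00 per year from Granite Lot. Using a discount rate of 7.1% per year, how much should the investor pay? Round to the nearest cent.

Level perpetuity: PV = C / r = €69,800.00 / 0.071 = €983,098.59

€983098.59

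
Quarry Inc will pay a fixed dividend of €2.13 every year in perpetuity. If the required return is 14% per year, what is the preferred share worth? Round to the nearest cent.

Level perpetuity: PV = C / r = €2.13 / 0.14 = €15.21

€15.21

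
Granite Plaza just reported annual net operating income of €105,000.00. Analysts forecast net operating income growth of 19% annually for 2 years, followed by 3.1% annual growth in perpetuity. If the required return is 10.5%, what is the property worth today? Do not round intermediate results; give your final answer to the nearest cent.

€1931476.09

D_1 = 124950.00000
D_2 = 148690.50000
Terminal value at year 2: TV = D_2×(1+g_2)/(r−g_2) = 153299.90550/0.074 = 2071620.34459
P_0 = D_1/(1+r)^1 + D_2/(1+r)^2 + TV/(1+r)^2
    = 113076.92308 + 121775.14793 + 1696624.02047 = 1931476.09148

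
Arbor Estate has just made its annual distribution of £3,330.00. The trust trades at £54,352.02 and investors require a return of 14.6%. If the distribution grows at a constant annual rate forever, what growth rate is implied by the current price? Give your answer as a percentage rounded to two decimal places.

P = D₀(1+g)/(r−g) ⇒ P(r−g) = D₀(1+g) ⇒ g(P+D₀) = P·r − D₀
g = (P·r − D₀)/(P + D₀) = (£54,352.02×0.146 − £3,330.00) / (£54,352.02 + £3,330.00) = 0.079841

7.98%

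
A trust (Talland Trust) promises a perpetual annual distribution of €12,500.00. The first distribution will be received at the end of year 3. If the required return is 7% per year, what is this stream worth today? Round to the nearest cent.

€155971.20

Value at end of year 2: C / r = €12,500.00 / 0.07 = €178,571.4286
Discount to today: PV = €178,571.4286 / (1 + 0.07)^2 = €178,571.4286 / 1.144900 = €155,971.20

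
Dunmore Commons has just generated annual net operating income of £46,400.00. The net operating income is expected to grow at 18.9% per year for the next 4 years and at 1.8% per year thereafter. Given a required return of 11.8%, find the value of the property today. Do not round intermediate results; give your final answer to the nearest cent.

£821261.36

D_1 = 55169.60000
D_2 = 65596.65440
D_3 = 77994.42208
D_4 = 92735.36786
Terminal value at year 4: TV = D_4×(1+g_2)/(r−g_2) = 94404.60448/0.1 = 944046.04476
P_0 = D_1/(1+r)^1 + D_2/(1+r)^2 + D_3/(1+r)^3 + D_4/(1+r)^4 + TV/(1+r)^4
    = 49346.69052 + 52480.51434 + 55813.35559 + 59357.85312 + 604262.94479 = 821261.35835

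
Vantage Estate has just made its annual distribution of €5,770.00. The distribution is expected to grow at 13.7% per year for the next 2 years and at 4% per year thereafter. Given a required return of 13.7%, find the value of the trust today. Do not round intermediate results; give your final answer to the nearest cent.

D_1 = 6560.49000
D_2 = 7459.27713
Terminal value at year 2: TV = D_2×(1+g_2)/(r−g_2) = 7757.64822/0.097 = 79975.75480
P_0 = D_1/(1+r)^1 + D_2/(1+r)^2 + TV/(1+r)^2
    = 5770.00000 + 5770.00000 + 61863.91753 = 73403.91753

€73403.92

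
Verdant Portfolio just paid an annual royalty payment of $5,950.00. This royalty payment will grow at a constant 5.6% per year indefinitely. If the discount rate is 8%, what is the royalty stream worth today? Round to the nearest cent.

D₁ = D₀ × (1 + g) = $5,950.00 × 1.056 = $6,283.2000
Growing perpetuity: P = D₁ / (r − g) = $6,283.2000 / (0.08 − 0.056) = $261,800.00

$261800.00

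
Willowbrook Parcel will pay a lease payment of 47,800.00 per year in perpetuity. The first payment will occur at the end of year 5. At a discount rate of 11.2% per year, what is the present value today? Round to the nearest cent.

279119.85

Value at end of year 4: C / r = 47,800.00 / 0.112 = 426,785.7143
Discount to today: PV = 426,785.7143 / (1 + 0.112)^4 = 426,785.7143 / 1.529041 = 279,119.85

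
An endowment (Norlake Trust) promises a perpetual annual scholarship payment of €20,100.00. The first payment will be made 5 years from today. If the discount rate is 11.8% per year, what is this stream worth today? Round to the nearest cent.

€109030.21

Value at end of year 4: C / r = €20,100.00 / 0.118 = €170,338.9831
Discount to today: PV = €170,338.9831 / (1 + 0.118)^4 = €170,338.9831 / 1.562310 = €109,030.21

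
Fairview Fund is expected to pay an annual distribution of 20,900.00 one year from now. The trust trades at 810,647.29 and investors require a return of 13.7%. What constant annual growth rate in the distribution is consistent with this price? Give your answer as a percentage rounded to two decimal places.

P = D₁/(r−g) ⇒ g = r − D₁/P = 0.137 − 20,900.00/810,647.29 = 0.111218

11.12%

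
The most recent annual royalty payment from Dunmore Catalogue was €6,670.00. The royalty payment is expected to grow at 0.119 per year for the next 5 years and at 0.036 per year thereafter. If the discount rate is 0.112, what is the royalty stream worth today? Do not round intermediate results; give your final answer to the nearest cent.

D_1 = 7463.73000
D_2 = 8351.91387
D_3 = 9345.79162
D_4 = 10457.94082
D_5 = 11702.43578
Terminal value at year 5: TV = D_5×(1+g_2)/(r−g_2) = 12123.72347/0.076 = 159522.67723
P_0 = D_1/(1+r)^1 + D_2/(1+r)^2 + D_3/(1+r)^3 + D_4/(1+r)^4 + D_5/(1+r)^5 + TV/(1+r)^5
    = 6711.98741 + 6754.23913 + 6796.75682 + 6839.54216 + 6882.59683 + 93820.66210 = 127805.78445

€127805.78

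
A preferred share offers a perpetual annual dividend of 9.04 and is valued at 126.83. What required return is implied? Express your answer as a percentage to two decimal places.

7.13%

P = C/r ⇒ r = C/P = 9.04/126.83 = 0.071277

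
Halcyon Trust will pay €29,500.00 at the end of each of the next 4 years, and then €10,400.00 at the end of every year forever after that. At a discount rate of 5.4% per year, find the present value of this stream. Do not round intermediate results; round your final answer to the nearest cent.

€259695.65

PV of 4-year annuity: €29,500.00 × [1 − (1+0.054)^−4] / 0.054 = 103640.84935
Perpetuity value at year 4: €10,400.00 / 0.054 = 192592.59259
PV of perpetuity: 192592.59259 / (1+0.054)^4 = 156054.80163
Total PV = 103640.84935 + 156054.80163 = 259695.65099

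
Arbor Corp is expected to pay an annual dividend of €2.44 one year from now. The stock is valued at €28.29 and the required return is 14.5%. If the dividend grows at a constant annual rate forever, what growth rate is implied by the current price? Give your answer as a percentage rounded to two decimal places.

P = D₁/(r−g) ⇒ g = r − D₁/P = 0.145 − €2.44/€28.29 = 0.058750

5.88%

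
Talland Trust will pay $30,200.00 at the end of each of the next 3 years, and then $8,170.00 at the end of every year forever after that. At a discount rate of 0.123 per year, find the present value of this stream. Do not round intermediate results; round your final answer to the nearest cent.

$119063.52

PV of 3-year annuity: $30,200.00 × [1 − (1+0.123)^−3] / 0.123 = 72163.00069
Perpetuity value at year 3: $8,170.00 / 0.123 = 66422.76423
PV of perpetuity: 66422.76423 / (1+0.123)^3 = 46900.52199
Total PV = 72163.00069 + 46900.52199 = 119063.52268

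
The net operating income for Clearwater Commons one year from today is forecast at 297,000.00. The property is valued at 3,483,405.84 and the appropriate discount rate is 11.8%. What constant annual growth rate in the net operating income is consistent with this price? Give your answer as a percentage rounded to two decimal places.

3.27%

P = D₁/(r−g) ⇒ g = r − D₁/P = 0.118 − 297,000.00/3,483,405.84 = 0.032739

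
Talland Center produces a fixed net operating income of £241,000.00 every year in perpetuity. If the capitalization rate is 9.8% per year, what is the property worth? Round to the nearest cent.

£2459183.67

Level perpetuity: PV = C / r = £241,000.00 / 0.098 = £2,459,183.67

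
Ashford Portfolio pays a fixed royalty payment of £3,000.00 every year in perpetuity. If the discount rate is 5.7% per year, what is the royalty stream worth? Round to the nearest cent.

Level perpetuity: PV = C / r = £3,000.00 / 0.057 = £52,631.58

£52631.58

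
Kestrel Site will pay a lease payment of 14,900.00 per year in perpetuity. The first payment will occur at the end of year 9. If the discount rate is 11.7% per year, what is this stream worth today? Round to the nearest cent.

52550.28

Value at end of year 8: C / r = 14,900.00 / 0.117 = 127,350.4274
Discount to today: PV = 127,350.4274 / (1 + 0.117)^8 = 127,350.4274 / 2.423402 = 52,550.28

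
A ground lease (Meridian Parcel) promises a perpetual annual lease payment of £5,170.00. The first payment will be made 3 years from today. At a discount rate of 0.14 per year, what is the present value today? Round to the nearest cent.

£28415.34

Value at end of year 2: C / r = £5,170.00 / 0.14 = £36,928.5714
Discount to today: PV = £36,928.5714 / (1 + 0.14)^2 = £36,928.5714 / 1.299600 = £28,415.34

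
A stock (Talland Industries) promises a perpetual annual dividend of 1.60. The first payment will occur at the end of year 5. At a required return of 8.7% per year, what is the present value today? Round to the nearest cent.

13.17

Value at end of year 4: C / r = 1.60 / 0.087 = 18.3908
Discount to today: PV = 18.3908 / (1 + 0.087)^4 = 18.3908 / 1.396105 = 13.17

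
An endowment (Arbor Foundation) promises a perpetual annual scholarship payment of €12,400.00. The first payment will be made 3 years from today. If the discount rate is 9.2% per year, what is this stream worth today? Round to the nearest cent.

Value at end of year 2: C / r = €12,400.00 / 0.092 = €134,782.6087
Discount to today: PV = €134,782.6087 / (1 + 0.092)^2 = €134,782.6087 / 1.192464 = €113,028.66

€113028.66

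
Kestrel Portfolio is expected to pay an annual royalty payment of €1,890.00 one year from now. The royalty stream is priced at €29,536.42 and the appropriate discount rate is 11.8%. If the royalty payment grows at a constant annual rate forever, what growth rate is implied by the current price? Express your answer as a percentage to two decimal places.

P = D₁/(r−g) ⇒ g = r − D₁/P = 0.118 − €1,890.00/€29,536.42 = 0.054011

5.40%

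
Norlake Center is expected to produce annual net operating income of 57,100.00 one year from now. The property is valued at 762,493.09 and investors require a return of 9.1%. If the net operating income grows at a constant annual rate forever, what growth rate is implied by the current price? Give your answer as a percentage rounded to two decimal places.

1.61%

P = D₁/(r−g) ⇒ g = r − D₁/P = 0.091 − 57,100.00/762,493.09 = 0.016114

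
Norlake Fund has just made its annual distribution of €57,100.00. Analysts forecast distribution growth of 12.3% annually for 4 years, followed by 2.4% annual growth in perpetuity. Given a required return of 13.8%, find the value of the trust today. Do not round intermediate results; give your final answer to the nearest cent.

D_1 = 64123.30000
D_2 = 72010.46590
D_3 = 80867.75321
D_4 = 90814.48685
Terminal value at year 4: TV = D_4×(1+g_2)/(r−g_2) = 92994.03453/0.114 = 815737.14504
P_0 = D_1/(1+r)^1 + D_2/(1+r)^2 + D_3/(1+r)^3 + D_4/(1+r)^4 + TV/(1+r)^4
    = 56347.36380 + 55604.64810 + 54871.72216 + 54148.45693 + 486386.13946 = 707358.33046

€707358.33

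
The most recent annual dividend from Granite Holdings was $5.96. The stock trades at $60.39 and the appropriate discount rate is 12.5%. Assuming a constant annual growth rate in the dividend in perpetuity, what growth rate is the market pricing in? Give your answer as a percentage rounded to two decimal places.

P = D₀(1+g)/(r−g) ⇒ P(r−g) = D₀(1+g) ⇒ g(P+D₀) = P·r − D₀
g = (P·r − D₀)/(P + D₀) = ($60.39×0.125 − $5.96) / ($60.39 + $5.96) = 0.023945

2.39%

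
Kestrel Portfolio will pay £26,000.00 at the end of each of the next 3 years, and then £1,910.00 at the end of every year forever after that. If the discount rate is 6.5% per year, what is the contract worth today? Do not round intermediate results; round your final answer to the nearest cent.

PV of 3-year annuity: £26,000.00 × [1 − (1+0.065)^−3] / 0.065 = 68860.36328
Perpetuity value at year 3: £1,910.00 / 0.065 = 29384.61538
PV of perpetuity: 29384.61538 / (1+0.065)^3 = 24326.02716
Total PV = 68860.36328 + 24326.02716 = 93186.39044

£93186.39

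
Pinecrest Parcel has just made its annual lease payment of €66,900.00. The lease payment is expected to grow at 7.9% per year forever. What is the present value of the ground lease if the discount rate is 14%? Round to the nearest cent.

D₁ = D₀ × (1 + g) = €66,900.00 × 1.079 = €72,185.1000
Growing perpetuity: P = D₁ / (r − g) = €72,185.1000 / (0.14 − 0.079) = €1,183,362.30

€1183362.30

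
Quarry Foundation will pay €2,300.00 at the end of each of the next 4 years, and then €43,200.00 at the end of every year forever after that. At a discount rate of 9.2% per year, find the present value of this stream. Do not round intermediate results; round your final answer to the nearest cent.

€337640.28

PV of 4-year annuity: €2,300.00 × [1 − (1+0.092)^−4] / 0.092 = 7418.76191
Perpetuity value at year 4: €43,200.00 / 0.092 = 469565.21739
PV of perpetuity: 469565.21739 / (1+0.092)^4 = 330221.51535
Total PV = 7418.76191 + 330221.51535 = 337640.27726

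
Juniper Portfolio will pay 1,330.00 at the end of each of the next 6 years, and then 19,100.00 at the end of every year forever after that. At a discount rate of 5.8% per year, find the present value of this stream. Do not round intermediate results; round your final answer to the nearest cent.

241377.70

PV of 6-year annuity: 1,330.00 × [1 − (1+0.058)^−6] / 0.058 = 6581.34002
Perpetuity value at year 6: 19,100.00 / 0.058 = 329310.34483
PV of perpetuity: 329310.34483 / (1+0.058)^6 = 234796.36413
Total PV = 6581.34002 + 234796.36413 = 241377.70415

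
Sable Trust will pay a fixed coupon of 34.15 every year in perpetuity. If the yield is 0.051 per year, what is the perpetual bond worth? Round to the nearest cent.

Level perpetuity: PV = C / r = 34.15 / 0.051 = 669.61

669.61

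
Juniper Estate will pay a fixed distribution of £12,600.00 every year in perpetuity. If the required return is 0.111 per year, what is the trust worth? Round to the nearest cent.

Level perpetuity: PV = C / r = £12,600.00 / 0.111 = £113,513.51

£113513.51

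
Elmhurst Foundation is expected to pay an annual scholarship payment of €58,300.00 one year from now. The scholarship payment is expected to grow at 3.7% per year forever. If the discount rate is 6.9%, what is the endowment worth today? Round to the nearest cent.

€1821875.00

Growing perpetuity: P = D₁ / (r − g) = €58,300.0000 / (0.069 − 0.037) = €1,821,875.00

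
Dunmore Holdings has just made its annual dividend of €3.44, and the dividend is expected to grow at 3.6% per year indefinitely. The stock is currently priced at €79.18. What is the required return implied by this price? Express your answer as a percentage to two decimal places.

D₁ = €3.44 × 1.036 = €3.5638
P = D₁/(r − g) ⇒ r = D₁/P + g = €3.5638/€79.18 + 0.036 = 0.045009 + 0.036 = 0.081009

8.10%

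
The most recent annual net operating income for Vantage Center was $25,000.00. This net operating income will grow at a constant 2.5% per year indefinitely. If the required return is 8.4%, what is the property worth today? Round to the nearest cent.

$434322.03

D₁ = D₀ × (1 + g) = $25,000.00 × 1.025 = $25,625.0000
Growing perpetuity: P = D₁ / (r − g) = $25,625.0000 / (0.084 − 0.025) = $434,322.03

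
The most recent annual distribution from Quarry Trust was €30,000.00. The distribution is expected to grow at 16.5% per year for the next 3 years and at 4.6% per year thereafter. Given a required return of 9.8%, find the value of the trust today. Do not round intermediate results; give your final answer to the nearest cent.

€822246.49

D_1 = 34950.00000
D_2 = 40716.75000
D_3 = 47435.01375
Terminal value at year 3: TV = D_3×(1+g_2)/(r−g_2) = 49617.02438/0.052 = 954173.54582
P_0 = D_1/(1+r)^1 + D_2/(1+r)^2 + D_3/(1+r)^3 + TV/(1+r)^3
    = 31830.60109 + 33772.90553 + 35833.72946 + 720809.25023 = 822246.48631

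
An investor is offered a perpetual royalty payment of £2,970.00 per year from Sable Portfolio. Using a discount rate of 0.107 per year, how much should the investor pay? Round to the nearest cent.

Level perpetuity: PV = C / r = £2,970.00 / 0.107 = £27,757.01

£27757.01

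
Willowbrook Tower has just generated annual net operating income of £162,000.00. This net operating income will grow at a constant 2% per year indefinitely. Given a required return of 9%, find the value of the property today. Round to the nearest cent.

£2360571.43

D₁ = D₀ × (1 + g) = £162,000.00 × 1.02 = £165,240.0000
Growing perpetuity: P = D₁ / (r − g) = £165,240.0000 / (0.09 − 0.02) = £2,360,571.43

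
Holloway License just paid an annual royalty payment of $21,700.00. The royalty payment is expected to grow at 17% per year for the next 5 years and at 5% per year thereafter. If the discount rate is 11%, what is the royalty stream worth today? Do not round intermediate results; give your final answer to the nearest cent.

D_1 = 25389.00000
D_2 = 29705.13000
D_3 = 34755.00210
D_4 = 40663.35246
D_5 = 47576.12237
Terminal value at year 5: TV = D_5×(1+g_2)/(r−g_2) = 49954.92849/0.06 = 832582.14156
P_0 = D_1/(1+r)^1 + D_2/(1+r)^2 + D_3/(1+r)^3 + D_4/(1+r)^4 + D_5/(1+r)^5 + TV/(1+r)^5
    = 22872.97297 + 24109.34989 + 25412.55799 + 26786.20978 + 28234.11301 + 494096.97762 = 621512.18126

$621512.18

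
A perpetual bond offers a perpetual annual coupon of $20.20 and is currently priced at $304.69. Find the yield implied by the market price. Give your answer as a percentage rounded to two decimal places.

6.63%

P = C/r ⇒ r = C/P = $20.20/$304.69 = 0.066297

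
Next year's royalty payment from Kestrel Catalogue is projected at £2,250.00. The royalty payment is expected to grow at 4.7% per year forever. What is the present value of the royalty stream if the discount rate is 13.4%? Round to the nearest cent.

£25862.07

Growing perpetuity: P = D₁ / (r − g) = £2,250.0000 / (0.134 − 0.047) = £25,862.07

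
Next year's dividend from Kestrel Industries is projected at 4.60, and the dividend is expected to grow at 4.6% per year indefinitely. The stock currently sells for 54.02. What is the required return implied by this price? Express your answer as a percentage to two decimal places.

13.12%

P = D₁/(r − g) ⇒ r = D₁/P + g = 4.6000/54.02 + 0.046 = 0.085154 + 0.046 = 0.131154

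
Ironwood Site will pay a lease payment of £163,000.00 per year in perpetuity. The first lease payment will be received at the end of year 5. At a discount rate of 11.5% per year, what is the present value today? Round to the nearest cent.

Value at end of year 4: C / r = £163,000.00 / 0.115 = £1,417,391.3043
Discount to today: PV = £1,417,391.3043 / (1 + 0.115)^4 = £1,417,391.3043 / 1.545608 = £917,044.26

£917044.26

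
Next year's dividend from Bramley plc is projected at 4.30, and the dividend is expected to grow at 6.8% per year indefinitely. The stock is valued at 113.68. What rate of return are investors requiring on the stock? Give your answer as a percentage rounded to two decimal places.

10.58%

P = D₁/(r − g) ⇒ r = D₁/P + g = 4.3000/113.68 + 0.068 = 0.037825 + 0.068 = 0.105825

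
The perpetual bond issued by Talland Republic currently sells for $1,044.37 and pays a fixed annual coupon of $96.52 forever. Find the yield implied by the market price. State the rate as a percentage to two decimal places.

9.24%

P = C/r ⇒ r = C/P = $96.52/$1,044.37 = 0.092419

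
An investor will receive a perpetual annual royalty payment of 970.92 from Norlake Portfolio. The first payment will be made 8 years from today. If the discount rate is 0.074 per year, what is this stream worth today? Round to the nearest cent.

Value at end of year 7: C / r = 970.92 / 0.074 = 13,120.5405
Discount to today: PV = 13,120.5405 / (1 + 0.074)^7 = 13,120.5405 / 1.648276 = 7,960.16

7960.16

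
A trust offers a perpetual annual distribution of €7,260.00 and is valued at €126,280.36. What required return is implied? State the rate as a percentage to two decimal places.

5.75%

P = C/r ⇒ r = C/P = €7,260.00/€126,280.36 = 0.057491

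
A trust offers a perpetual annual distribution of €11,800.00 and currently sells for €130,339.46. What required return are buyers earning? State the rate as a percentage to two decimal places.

9.05%

P = C/r ⇒ r = C/P = €11,800.00/€130,339.46 = 0.090533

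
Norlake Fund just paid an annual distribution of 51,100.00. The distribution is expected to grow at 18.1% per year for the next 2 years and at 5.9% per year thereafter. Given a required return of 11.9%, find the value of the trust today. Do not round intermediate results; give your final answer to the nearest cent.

1115478.60

D_1 = 60349.10000
D_2 = 71272.28710
Terminal value at year 2: TV = D_2×(1+g_2)/(r−g_2) = 75477.35204/0.06 = 1257955.86731
P_0 = D_1/(1+r)^1 + D_2/(1+r)^2 + TV/(1+r)^2
    = 53931.27793 + 56919.42737 + 1004627.89315 = 1115478.59845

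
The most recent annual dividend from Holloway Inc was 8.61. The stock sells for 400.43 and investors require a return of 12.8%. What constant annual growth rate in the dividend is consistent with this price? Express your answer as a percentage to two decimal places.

10.43%

P = D₀(1+g)/(r−g) ⇒ P(r−g) = D₀(1+g) ⇒ g(P+D₀) = P·r − D₀
g = (P·r − D₀)/(P + D₀) = (400.43×0.128 − 8.61) / (400.43 + 8.61) = 0.104256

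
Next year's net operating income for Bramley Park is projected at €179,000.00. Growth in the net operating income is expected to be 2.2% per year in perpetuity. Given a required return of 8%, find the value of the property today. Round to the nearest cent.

Growing perpetuity: P = D₁ / (r − g) = €179,000.0000 / (0.08 − 0.022) = €3,086,206.90

€3086206.90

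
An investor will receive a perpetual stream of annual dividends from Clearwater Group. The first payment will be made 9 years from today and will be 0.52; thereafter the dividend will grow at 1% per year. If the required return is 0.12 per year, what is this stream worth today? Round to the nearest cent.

Value at end of year 8: C₁ / (r − g) = 0.52 / (0.12 − 0.01) = 4.7273
Discount to today: PV = 4.7273 / (1 + 0.12)^8 = 4.7273 / 2.475963 = 1.91

1.91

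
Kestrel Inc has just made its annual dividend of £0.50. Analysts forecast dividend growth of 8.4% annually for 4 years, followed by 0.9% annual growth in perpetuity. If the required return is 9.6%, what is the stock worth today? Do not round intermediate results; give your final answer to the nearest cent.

D_1 = 0.54200
D_2 = 0.58753
D_3 = 0.63688
D_4 = 0.69038
Terminal value at year 4: TV = D_4×(1+g_2)/(r−g_2) = 0.69659/0.087 = 8.00680
P_0 = D_1/(1+r)^1 + D_2/(1+r)^2 + D_3/(1+r)^3 + D_4/(1+r)^4 + TV/(1+r)^4
    = 0.49453 + 0.48911 + 0.48376 + 0.47846 + 5.54903 = 7.49488

£7.49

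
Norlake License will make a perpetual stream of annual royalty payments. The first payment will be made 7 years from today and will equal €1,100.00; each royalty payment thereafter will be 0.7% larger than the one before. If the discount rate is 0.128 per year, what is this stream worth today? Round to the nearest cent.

€4413.19

Value at end of year 6: C₁ / (r − g) = €1,100.00 / (0.128 − 0.007) = €9,090.9091
Discount to today: PV = €9,090.9091 / (1 + 0.128)^6 = €9,090.9091 / 2.059940 = €4,413.19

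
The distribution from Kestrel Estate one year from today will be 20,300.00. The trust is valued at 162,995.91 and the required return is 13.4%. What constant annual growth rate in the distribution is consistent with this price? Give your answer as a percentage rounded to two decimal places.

P = D₁/(r−g) ⇒ g = r − D₁/P = 0.134 − 20,300.00/162,995.91 = 0.009457

0.95%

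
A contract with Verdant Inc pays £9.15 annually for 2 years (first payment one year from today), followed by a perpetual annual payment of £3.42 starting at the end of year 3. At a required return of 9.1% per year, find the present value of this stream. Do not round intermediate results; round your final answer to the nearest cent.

£47.65

PV of 2-year annuity: £9.15 × [1 − (1+0.091)^−2] / 0.091 = 16.07406
Perpetuity value at year 2: £3.42 / 0.091 = 37.58242
PV of perpetuity: 37.58242 / (1+0.091)^2 = 31.57441
Total PV = 16.07406 + 31.57441 = 47.64847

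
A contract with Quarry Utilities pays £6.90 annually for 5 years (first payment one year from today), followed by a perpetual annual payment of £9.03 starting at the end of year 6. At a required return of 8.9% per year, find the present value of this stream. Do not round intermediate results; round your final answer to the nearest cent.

£93.15

PV of 5-year annuity: £6.90 × [1 − (1+0.089)^−5] / 0.089 = 26.90838
Perpetuity value at year 5: £9.03 / 0.089 = 101.46067
PV of perpetuity: 101.46067 / (1+0.089)^5 = 66.24580
Total PV = 26.90838 + 66.24580 = 93.15418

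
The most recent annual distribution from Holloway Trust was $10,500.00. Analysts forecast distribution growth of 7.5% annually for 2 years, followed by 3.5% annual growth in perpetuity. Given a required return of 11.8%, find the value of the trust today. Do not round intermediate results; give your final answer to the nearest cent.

$140859.59

D_1 = 11287.50000
D_2 = 12134.06250
Terminal value at year 2: TV = D_2×(1+g_2)/(r−g_2) = 12558.75469/0.083 = 151310.29744
P_0 = D_1/(1+r)^1 + D_2/(1+r)^2 + TV/(1+r)^2
    = 10096.15385 + 9707.84024 + 121055.59813 = 140859.59222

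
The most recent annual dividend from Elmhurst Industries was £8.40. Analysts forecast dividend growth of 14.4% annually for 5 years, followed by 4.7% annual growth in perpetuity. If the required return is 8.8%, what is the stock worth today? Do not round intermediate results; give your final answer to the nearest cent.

£324.64

D_1 = 9.60960
D_2 = 10.99338
D_3 = 12.57643
D_4 = 14.38744
D_5 = 16.45923
Terminal value at year 5: TV = D_5×(1+g_2)/(r−g_2) = 17.23281/0.041 = 420.31243
P_0 = D_1/(1+r)^1 + D_2/(1+r)^2 + D_3/(1+r)^3 + D_4/(1+r)^4 + D_5/(1+r)^5 + TV/(1+r)^5
    = 8.83235 + 9.28696 + 9.76496 + 10.26757 + 10.79605 + 275.69428 = 324.64218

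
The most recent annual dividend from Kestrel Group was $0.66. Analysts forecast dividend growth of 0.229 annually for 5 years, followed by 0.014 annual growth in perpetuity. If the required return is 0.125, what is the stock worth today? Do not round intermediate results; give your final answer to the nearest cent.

D_1 = 0.81114
D_2 = 0.99689
D_3 = 1.22518
D_4 = 1.50575
D_5 = 1.85056
Terminal value at year 5: TV = D_5×(1+g_2)/(r−g_2) = 1.87647/0.111 = 16.90512
P_0 = D_1/(1+r)^1 + D_2/(1+r)^2 + D_3/(1+r)^3 + D_4/(1+r)^4 + D_5/(1+r)^5 + TV/(1+r)^5
    = 0.72101 + 0.78767 + 0.86048 + 0.94003 + 1.02693 + 9.38114 = 13.71726

$13.72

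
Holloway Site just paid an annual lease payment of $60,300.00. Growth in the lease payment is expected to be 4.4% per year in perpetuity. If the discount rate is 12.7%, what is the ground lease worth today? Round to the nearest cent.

D₁ = D₀ × (1 + g) = $60,300.00 × 1.044 = $62,953.2000
Growing perpetuity: P = D₁ / (r − g) = $62,953.2000 / (0.127 − 0.044) = $758,472.29

$758472.29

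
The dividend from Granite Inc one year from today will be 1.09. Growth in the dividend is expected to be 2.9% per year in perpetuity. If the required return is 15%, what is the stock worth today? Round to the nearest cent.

9.01

Growing perpetuity: P = D₁ / (r − g) = 1.0900 / (0.15 − 0.029) = 9.01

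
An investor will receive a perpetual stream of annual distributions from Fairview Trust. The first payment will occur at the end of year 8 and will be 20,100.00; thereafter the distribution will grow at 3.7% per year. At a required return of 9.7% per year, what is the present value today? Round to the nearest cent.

Value at end of year 7: C₁ / (r − g) = 20,100.00 / (0.097 − 0.037) = 335,000.0000
Discount to today: PV = 335,000.0000 / (1 + 0.097)^7 = 335,000.0000 / 1.911817 = 175,225.95

175225.95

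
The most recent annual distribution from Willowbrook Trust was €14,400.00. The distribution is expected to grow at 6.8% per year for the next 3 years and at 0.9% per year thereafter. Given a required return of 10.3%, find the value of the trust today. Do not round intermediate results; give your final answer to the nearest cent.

D_1 = 15379.20000
D_2 = 16424.98560
D_3 = 17541.88462
Terminal value at year 3: TV = D_3×(1+g_2)/(r−g_2) = 17699.76158/0.094 = 188295.33598
P_0 = D_1/(1+r)^1 + D_2/(1+r)^2 + D_3/(1+r)^3 + TV/(1+r)^3
    = 13943.06437 + 13500.62806 + 13072.23097 + 140317.88355 = 180833.80695

€180833.81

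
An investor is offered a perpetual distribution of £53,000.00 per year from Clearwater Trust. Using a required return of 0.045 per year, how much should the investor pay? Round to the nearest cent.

£1177777.78

Level perpetuity: PV = C / r = £53,000.00 / 0.045 = £1,177,777.78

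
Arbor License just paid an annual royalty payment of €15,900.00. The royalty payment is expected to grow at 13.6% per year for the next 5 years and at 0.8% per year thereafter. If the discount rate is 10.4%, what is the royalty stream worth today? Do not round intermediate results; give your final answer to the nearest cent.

D_1 = 18062.40000
D_2 = 20518.88640
D_3 = 23309.45495
D_4 = 26479.54082
D_5 = 30080.75838
Terminal value at year 5: TV = D_5×(1+g_2)/(r−g_2) = 30321.40444/0.096 = 315847.96294
P_0 = D_1/(1+r)^1 + D_2/(1+r)^2 + D_3/(1+r)^3 + D_4/(1+r)^4 + D_5/(1+r)^5 + TV/(1+r)^5
    = 16360.86957 + 16835.09767 + 17323.07151 + 17825.18953 + 18341.86169 + 192589.54774 = 279275.63770

€279275.64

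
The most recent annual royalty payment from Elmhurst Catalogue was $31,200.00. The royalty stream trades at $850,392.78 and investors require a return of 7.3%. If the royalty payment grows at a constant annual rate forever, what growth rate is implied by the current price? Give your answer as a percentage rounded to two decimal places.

P = D₀(1+g)/(r−g) ⇒ P(r−g) = D₀(1+g) ⇒ g(P+D₀) = P·r − D₀
g = (P·r − D₀)/(P + D₀) = ($850,392.78×0.073 − $31,200.00) / ($850,392.78 + $31,200.00) = 0.035026

3.50%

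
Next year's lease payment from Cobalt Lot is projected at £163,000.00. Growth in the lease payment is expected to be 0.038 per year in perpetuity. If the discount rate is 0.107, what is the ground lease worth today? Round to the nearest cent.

£2362318.84

Growing perpetuity: P = D₁ / (r − g) = £163,000.0000 / (0.107 − 0.038) = £2,362,318.84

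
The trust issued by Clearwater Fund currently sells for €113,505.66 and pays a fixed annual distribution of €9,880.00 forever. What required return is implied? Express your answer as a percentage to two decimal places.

P = C/r ⇒ r = C/P = €9,880.00/€113,505.66 = 0.087044

8.70%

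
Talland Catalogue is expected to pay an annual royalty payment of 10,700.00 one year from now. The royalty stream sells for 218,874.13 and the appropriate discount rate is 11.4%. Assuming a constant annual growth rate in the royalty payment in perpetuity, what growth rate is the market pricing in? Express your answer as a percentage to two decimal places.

P = D₁/(r−g) ⇒ g = r − D₁/P = 0.114 − 10,700.00/218,874.13 = 0.065113

6.51%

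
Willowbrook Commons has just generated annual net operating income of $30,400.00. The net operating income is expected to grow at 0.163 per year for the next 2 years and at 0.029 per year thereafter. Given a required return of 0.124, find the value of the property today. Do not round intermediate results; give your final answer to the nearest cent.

D_1 = 35355.20000
D_2 = 41118.09760
Terminal value at year 2: TV = D_2×(1+g_2)/(r−g_2) = 42310.52243/0.095 = 445373.92032
P_0 = D_1/(1+r)^1 + D_2/(1+r)^2 + TV/(1+r)^2
    = 31454.80427 + 32546.20762 + 352526.81729 = 416527.82918

$416527.83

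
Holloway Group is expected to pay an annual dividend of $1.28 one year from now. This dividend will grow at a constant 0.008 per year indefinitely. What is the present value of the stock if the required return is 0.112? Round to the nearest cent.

$12.31

Growing perpetuity: P = D₁ / (r − g) = $1.2800 / (0.112 − 0.008) = $12.31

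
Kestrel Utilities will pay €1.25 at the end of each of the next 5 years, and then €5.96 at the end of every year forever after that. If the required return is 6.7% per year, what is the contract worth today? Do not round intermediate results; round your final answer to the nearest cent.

€69.49

PV of 5-year annuity: €1.25 × [1 − (1+0.067)^−5] / 0.067 = 5.16668
Perpetuity value at year 5: €5.96 / 0.067 = 88.95522
PV of perpetuity: 88.95522 / (1+0.067)^5 = 64.32049
Total PV = 5.16668 + 64.32049 = 69.48717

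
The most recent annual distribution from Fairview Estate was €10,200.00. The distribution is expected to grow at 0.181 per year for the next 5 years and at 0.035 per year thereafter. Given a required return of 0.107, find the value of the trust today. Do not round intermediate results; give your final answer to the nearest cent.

€264823.48

D_1 = 12046.20000
D_2 = 14226.56220
D_3 = 16801.56996
D_4 = 19842.65412
D_5 = 23434.17452
Terminal value at year 5: TV = D_5×(1+g_2)/(r−g_2) = 24254.37062/0.072 = 336866.25867
P_0 = D_1/(1+r)^1 + D_2/(1+r)^2 + D_3/(1+r)^3 + D_4/(1+r)^4 + D_5/(1+r)^5 + TV/(1+r)^5
    = 10881.84282 + 11609.26501 + 12385.31344 + 13213.23864 + 14096.50843 + 202637.30870 = 264823.47704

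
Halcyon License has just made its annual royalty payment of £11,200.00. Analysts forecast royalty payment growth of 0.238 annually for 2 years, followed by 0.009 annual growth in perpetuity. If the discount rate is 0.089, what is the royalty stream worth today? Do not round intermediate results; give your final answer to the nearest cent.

D_1 = 13865.60000
D_2 = 17165.61280
Terminal value at year 2: TV = D_2×(1+g_2)/(r−g_2) = 17320.10332/0.08 = 216501.29144
P_0 = D_1/(1+r)^1 + D_2/(1+r)^2 + TV/(1+r)^2
    = 12732.41506 + 14474.49940 + 182559.62365 = 209766.53811

£209766.54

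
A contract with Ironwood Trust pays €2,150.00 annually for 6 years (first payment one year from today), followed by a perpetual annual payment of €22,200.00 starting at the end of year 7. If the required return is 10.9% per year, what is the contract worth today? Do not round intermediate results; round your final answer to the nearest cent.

PV of 6-year annuity: €2,150.00 × [1 − (1+0.109)^−6] / 0.109 = 9121.91899
Perpetuity value at year 6: €22,200.00 / 0.109 = 203669.72477
PV of perpetuity: 203669.72477 / (1+0.109)^6 = 109480.60775
Total PV = 9121.91899 + 109480.60775 = 118602.52674

€118602.53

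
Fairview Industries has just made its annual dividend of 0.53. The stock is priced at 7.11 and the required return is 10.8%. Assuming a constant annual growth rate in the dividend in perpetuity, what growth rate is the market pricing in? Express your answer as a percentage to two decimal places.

3.11%

P = D₀(1+g)/(r−g) ⇒ P(r−g) = D₀(1+g) ⇒ g(P+D₀) = P·r − D₀
g = (P·r − D₀)/(P + D₀) = (7.11×0.108 − 0.53) / (7.11 + 0.53) = 0.031136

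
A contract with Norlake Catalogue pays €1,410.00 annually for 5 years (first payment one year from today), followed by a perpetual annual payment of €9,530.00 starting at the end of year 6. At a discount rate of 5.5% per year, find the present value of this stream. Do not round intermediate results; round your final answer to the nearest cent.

PV of 5-year annuity: €1,410.00 × [1 − (1+0.055)^−5] / 0.055 = 6021.10111
Perpetuity value at year 5: €9,530.00 / 0.055 = 173272.72727
PV of perpetuity: 173272.72727 / (1+0.055)^5 = 132576.91622
Total PV = 6021.10111 + 132576.91622 = 138598.01733

€138598.02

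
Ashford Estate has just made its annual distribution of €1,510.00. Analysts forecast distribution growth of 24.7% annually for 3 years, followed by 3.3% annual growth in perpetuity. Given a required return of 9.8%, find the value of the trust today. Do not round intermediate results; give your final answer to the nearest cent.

D_1 = 1882.97000
D_2 = 2348.06359
D_3 = 2928.03530
Terminal value at year 3: TV = D_3×(1+g_2)/(r−g_2) = 3024.66046/0.065 = 46533.23787
P_0 = D_1/(1+r)^1 + D_2/(1+r)^2 + D_3/(1+r)^3 + TV/(1+r)^3
    = 1714.90893 + 1947.62425 + 2211.91935 + 35152.50286 = 41026.95539

€41026.96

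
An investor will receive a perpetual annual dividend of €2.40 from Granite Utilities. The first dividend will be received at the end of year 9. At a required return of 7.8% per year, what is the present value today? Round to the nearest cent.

Value at end of year 8: C / r = €2.40 / 0.078 = €30.7692
Discount to today: PV = €30.7692 / (1 + 0.078)^8 = €30.7692 / 1.823686 = €16.87

€16.87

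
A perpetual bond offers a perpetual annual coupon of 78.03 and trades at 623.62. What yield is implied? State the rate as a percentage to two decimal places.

12.51%

P = C/r ⇒ r = C/P = 78.03/623.62 = 0.125124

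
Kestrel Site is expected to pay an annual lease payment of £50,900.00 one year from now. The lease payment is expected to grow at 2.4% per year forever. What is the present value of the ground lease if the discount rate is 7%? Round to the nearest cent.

£1106521.74

Growing perpetuity: P = D₁ / (r − g) = £50,900.0000 / (0.07 − 0.024) = £1,106,521.74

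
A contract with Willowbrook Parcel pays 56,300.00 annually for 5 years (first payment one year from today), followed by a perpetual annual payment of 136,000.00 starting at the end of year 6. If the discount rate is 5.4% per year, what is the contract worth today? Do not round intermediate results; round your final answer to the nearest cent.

2177241.52

PV of 5-year annuity: 56,300.00 × [1 − (1+0.054)^−5] / 0.054 = 241077.72870
Perpetuity value at year 5: 136,000.00 / 0.054 = 2518518.51852
PV of perpetuity: 2518518.51852 / (1+0.054)^5 = 1936163.79199
Total PV = 241077.72870 + 1936163.79199 = 2177241.52069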